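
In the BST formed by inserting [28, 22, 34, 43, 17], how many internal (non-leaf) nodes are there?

Tree built from: [28, 22, 34, 43, 17]
Tree (level-order array): [28, 22, 34, 17, None, None, 43]
Rule: An internal node has at least one child.
Per-node child counts:
  node 28: 2 child(ren)
  node 22: 1 child(ren)
  node 17: 0 child(ren)
  node 34: 1 child(ren)
  node 43: 0 child(ren)
Matching nodes: [28, 22, 34]
Count of internal (non-leaf) nodes: 3


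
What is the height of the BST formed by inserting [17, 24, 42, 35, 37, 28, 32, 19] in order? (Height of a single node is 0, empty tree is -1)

Insertion order: [17, 24, 42, 35, 37, 28, 32, 19]
Tree (level-order array): [17, None, 24, 19, 42, None, None, 35, None, 28, 37, None, 32]
Compute height bottom-up (empty subtree = -1):
  height(19) = 1 + max(-1, -1) = 0
  height(32) = 1 + max(-1, -1) = 0
  height(28) = 1 + max(-1, 0) = 1
  height(37) = 1 + max(-1, -1) = 0
  height(35) = 1 + max(1, 0) = 2
  height(42) = 1 + max(2, -1) = 3
  height(24) = 1 + max(0, 3) = 4
  height(17) = 1 + max(-1, 4) = 5
Height = 5


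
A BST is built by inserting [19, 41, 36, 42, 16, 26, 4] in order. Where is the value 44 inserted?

Starting tree (level order): [19, 16, 41, 4, None, 36, 42, None, None, 26]
Insertion path: 19 -> 41 -> 42
Result: insert 44 as right child of 42
Final tree (level order): [19, 16, 41, 4, None, 36, 42, None, None, 26, None, None, 44]


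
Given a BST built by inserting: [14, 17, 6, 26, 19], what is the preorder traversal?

Tree insertion order: [14, 17, 6, 26, 19]
Tree (level-order array): [14, 6, 17, None, None, None, 26, 19]
Preorder traversal: [14, 6, 17, 26, 19]


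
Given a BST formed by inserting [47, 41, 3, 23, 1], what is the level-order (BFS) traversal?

Tree insertion order: [47, 41, 3, 23, 1]
Tree (level-order array): [47, 41, None, 3, None, 1, 23]
BFS from the root, enqueuing left then right child of each popped node:
  queue [47] -> pop 47, enqueue [41], visited so far: [47]
  queue [41] -> pop 41, enqueue [3], visited so far: [47, 41]
  queue [3] -> pop 3, enqueue [1, 23], visited so far: [47, 41, 3]
  queue [1, 23] -> pop 1, enqueue [none], visited so far: [47, 41, 3, 1]
  queue [23] -> pop 23, enqueue [none], visited so far: [47, 41, 3, 1, 23]
Result: [47, 41, 3, 1, 23]


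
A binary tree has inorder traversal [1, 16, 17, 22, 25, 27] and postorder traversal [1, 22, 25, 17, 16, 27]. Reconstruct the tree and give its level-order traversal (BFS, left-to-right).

Inorder:   [1, 16, 17, 22, 25, 27]
Postorder: [1, 22, 25, 17, 16, 27]
Algorithm: postorder visits root last, so walk postorder right-to-left;
each value is the root of the current inorder slice — split it at that
value, recurse on the right subtree first, then the left.
Recursive splits:
  root=27; inorder splits into left=[1, 16, 17, 22, 25], right=[]
  root=16; inorder splits into left=[1], right=[17, 22, 25]
  root=17; inorder splits into left=[], right=[22, 25]
  root=25; inorder splits into left=[22], right=[]
  root=22; inorder splits into left=[], right=[]
  root=1; inorder splits into left=[], right=[]
Reconstructed level-order: [27, 16, 1, 17, 25, 22]


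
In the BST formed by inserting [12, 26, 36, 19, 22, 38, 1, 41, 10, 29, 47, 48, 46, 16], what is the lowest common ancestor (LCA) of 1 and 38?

Tree insertion order: [12, 26, 36, 19, 22, 38, 1, 41, 10, 29, 47, 48, 46, 16]
Tree (level-order array): [12, 1, 26, None, 10, 19, 36, None, None, 16, 22, 29, 38, None, None, None, None, None, None, None, 41, None, 47, 46, 48]
In a BST, the LCA of p=1, q=38 is the first node v on the
root-to-leaf path with p <= v <= q (go left if both < v, right if both > v).
Walk from root:
  at 12: 1 <= 12 <= 38, this is the LCA
LCA = 12


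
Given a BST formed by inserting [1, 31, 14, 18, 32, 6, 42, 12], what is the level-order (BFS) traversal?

Tree insertion order: [1, 31, 14, 18, 32, 6, 42, 12]
Tree (level-order array): [1, None, 31, 14, 32, 6, 18, None, 42, None, 12]
BFS from the root, enqueuing left then right child of each popped node:
  queue [1] -> pop 1, enqueue [31], visited so far: [1]
  queue [31] -> pop 31, enqueue [14, 32], visited so far: [1, 31]
  queue [14, 32] -> pop 14, enqueue [6, 18], visited so far: [1, 31, 14]
  queue [32, 6, 18] -> pop 32, enqueue [42], visited so far: [1, 31, 14, 32]
  queue [6, 18, 42] -> pop 6, enqueue [12], visited so far: [1, 31, 14, 32, 6]
  queue [18, 42, 12] -> pop 18, enqueue [none], visited so far: [1, 31, 14, 32, 6, 18]
  queue [42, 12] -> pop 42, enqueue [none], visited so far: [1, 31, 14, 32, 6, 18, 42]
  queue [12] -> pop 12, enqueue [none], visited so far: [1, 31, 14, 32, 6, 18, 42, 12]
Result: [1, 31, 14, 32, 6, 18, 42, 12]


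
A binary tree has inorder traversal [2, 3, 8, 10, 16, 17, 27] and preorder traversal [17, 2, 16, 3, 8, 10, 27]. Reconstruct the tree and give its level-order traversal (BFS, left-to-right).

Inorder:  [2, 3, 8, 10, 16, 17, 27]
Preorder: [17, 2, 16, 3, 8, 10, 27]
Algorithm: preorder visits root first, so consume preorder in order;
for each root, split the current inorder slice at that value into
left-subtree inorder and right-subtree inorder, then recurse.
Recursive splits:
  root=17; inorder splits into left=[2, 3, 8, 10, 16], right=[27]
  root=2; inorder splits into left=[], right=[3, 8, 10, 16]
  root=16; inorder splits into left=[3, 8, 10], right=[]
  root=3; inorder splits into left=[], right=[8, 10]
  root=8; inorder splits into left=[], right=[10]
  root=10; inorder splits into left=[], right=[]
  root=27; inorder splits into left=[], right=[]
Reconstructed level-order: [17, 2, 27, 16, 3, 8, 10]


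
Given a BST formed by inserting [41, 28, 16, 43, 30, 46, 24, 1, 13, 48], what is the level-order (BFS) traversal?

Tree insertion order: [41, 28, 16, 43, 30, 46, 24, 1, 13, 48]
Tree (level-order array): [41, 28, 43, 16, 30, None, 46, 1, 24, None, None, None, 48, None, 13]
BFS from the root, enqueuing left then right child of each popped node:
  queue [41] -> pop 41, enqueue [28, 43], visited so far: [41]
  queue [28, 43] -> pop 28, enqueue [16, 30], visited so far: [41, 28]
  queue [43, 16, 30] -> pop 43, enqueue [46], visited so far: [41, 28, 43]
  queue [16, 30, 46] -> pop 16, enqueue [1, 24], visited so far: [41, 28, 43, 16]
  queue [30, 46, 1, 24] -> pop 30, enqueue [none], visited so far: [41, 28, 43, 16, 30]
  queue [46, 1, 24] -> pop 46, enqueue [48], visited so far: [41, 28, 43, 16, 30, 46]
  queue [1, 24, 48] -> pop 1, enqueue [13], visited so far: [41, 28, 43, 16, 30, 46, 1]
  queue [24, 48, 13] -> pop 24, enqueue [none], visited so far: [41, 28, 43, 16, 30, 46, 1, 24]
  queue [48, 13] -> pop 48, enqueue [none], visited so far: [41, 28, 43, 16, 30, 46, 1, 24, 48]
  queue [13] -> pop 13, enqueue [none], visited so far: [41, 28, 43, 16, 30, 46, 1, 24, 48, 13]
Result: [41, 28, 43, 16, 30, 46, 1, 24, 48, 13]


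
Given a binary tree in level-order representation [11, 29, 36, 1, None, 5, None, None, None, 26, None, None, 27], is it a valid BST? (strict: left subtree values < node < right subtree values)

Level-order array: [11, 29, 36, 1, None, 5, None, None, None, 26, None, None, 27]
Validate using subtree bounds (lo, hi): at each node, require lo < value < hi,
then recurse left with hi=value and right with lo=value.
Preorder trace (stopping at first violation):
  at node 11 with bounds (-inf, +inf): OK
  at node 29 with bounds (-inf, 11): VIOLATION
Node 29 violates its bound: not (-inf < 29 < 11).
Result: Not a valid BST


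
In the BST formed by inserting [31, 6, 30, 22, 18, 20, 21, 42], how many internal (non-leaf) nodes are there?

Tree built from: [31, 6, 30, 22, 18, 20, 21, 42]
Tree (level-order array): [31, 6, 42, None, 30, None, None, 22, None, 18, None, None, 20, None, 21]
Rule: An internal node has at least one child.
Per-node child counts:
  node 31: 2 child(ren)
  node 6: 1 child(ren)
  node 30: 1 child(ren)
  node 22: 1 child(ren)
  node 18: 1 child(ren)
  node 20: 1 child(ren)
  node 21: 0 child(ren)
  node 42: 0 child(ren)
Matching nodes: [31, 6, 30, 22, 18, 20]
Count of internal (non-leaf) nodes: 6


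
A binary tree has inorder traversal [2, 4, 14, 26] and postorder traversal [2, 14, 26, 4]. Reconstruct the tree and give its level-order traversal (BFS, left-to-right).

Inorder:   [2, 4, 14, 26]
Postorder: [2, 14, 26, 4]
Algorithm: postorder visits root last, so walk postorder right-to-left;
each value is the root of the current inorder slice — split it at that
value, recurse on the right subtree first, then the left.
Recursive splits:
  root=4; inorder splits into left=[2], right=[14, 26]
  root=26; inorder splits into left=[14], right=[]
  root=14; inorder splits into left=[], right=[]
  root=2; inorder splits into left=[], right=[]
Reconstructed level-order: [4, 2, 26, 14]


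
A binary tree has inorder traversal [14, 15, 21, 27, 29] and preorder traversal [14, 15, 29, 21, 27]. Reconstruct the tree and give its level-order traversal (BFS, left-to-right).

Inorder:  [14, 15, 21, 27, 29]
Preorder: [14, 15, 29, 21, 27]
Algorithm: preorder visits root first, so consume preorder in order;
for each root, split the current inorder slice at that value into
left-subtree inorder and right-subtree inorder, then recurse.
Recursive splits:
  root=14; inorder splits into left=[], right=[15, 21, 27, 29]
  root=15; inorder splits into left=[], right=[21, 27, 29]
  root=29; inorder splits into left=[21, 27], right=[]
  root=21; inorder splits into left=[], right=[27]
  root=27; inorder splits into left=[], right=[]
Reconstructed level-order: [14, 15, 29, 21, 27]


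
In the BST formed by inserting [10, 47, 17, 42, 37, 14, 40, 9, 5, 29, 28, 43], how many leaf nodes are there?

Tree built from: [10, 47, 17, 42, 37, 14, 40, 9, 5, 29, 28, 43]
Tree (level-order array): [10, 9, 47, 5, None, 17, None, None, None, 14, 42, None, None, 37, 43, 29, 40, None, None, 28]
Rule: A leaf has 0 children.
Per-node child counts:
  node 10: 2 child(ren)
  node 9: 1 child(ren)
  node 5: 0 child(ren)
  node 47: 1 child(ren)
  node 17: 2 child(ren)
  node 14: 0 child(ren)
  node 42: 2 child(ren)
  node 37: 2 child(ren)
  node 29: 1 child(ren)
  node 28: 0 child(ren)
  node 40: 0 child(ren)
  node 43: 0 child(ren)
Matching nodes: [5, 14, 28, 40, 43]
Count of leaf nodes: 5


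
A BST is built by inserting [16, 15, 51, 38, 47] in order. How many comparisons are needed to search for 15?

Search path for 15: 16 -> 15
Found: True
Comparisons: 2


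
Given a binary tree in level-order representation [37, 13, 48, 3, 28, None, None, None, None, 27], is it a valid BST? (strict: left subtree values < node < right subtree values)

Level-order array: [37, 13, 48, 3, 28, None, None, None, None, 27]
Validate using subtree bounds (lo, hi): at each node, require lo < value < hi,
then recurse left with hi=value and right with lo=value.
Preorder trace (stopping at first violation):
  at node 37 with bounds (-inf, +inf): OK
  at node 13 with bounds (-inf, 37): OK
  at node 3 with bounds (-inf, 13): OK
  at node 28 with bounds (13, 37): OK
  at node 27 with bounds (13, 28): OK
  at node 48 with bounds (37, +inf): OK
No violation found at any node.
Result: Valid BST


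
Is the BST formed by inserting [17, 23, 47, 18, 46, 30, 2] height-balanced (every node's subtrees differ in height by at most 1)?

Tree (level-order array): [17, 2, 23, None, None, 18, 47, None, None, 46, None, 30]
Definition: a tree is height-balanced if, at every node, |h(left) - h(right)| <= 1 (empty subtree has height -1).
Bottom-up per-node check:
  node 2: h_left=-1, h_right=-1, diff=0 [OK], height=0
  node 18: h_left=-1, h_right=-1, diff=0 [OK], height=0
  node 30: h_left=-1, h_right=-1, diff=0 [OK], height=0
  node 46: h_left=0, h_right=-1, diff=1 [OK], height=1
  node 47: h_left=1, h_right=-1, diff=2 [FAIL (|1--1|=2 > 1)], height=2
  node 23: h_left=0, h_right=2, diff=2 [FAIL (|0-2|=2 > 1)], height=3
  node 17: h_left=0, h_right=3, diff=3 [FAIL (|0-3|=3 > 1)], height=4
Node 47 violates the condition: |1 - -1| = 2 > 1.
Result: Not balanced


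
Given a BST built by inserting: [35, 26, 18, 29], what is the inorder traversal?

Tree insertion order: [35, 26, 18, 29]
Tree (level-order array): [35, 26, None, 18, 29]
Inorder traversal: [18, 26, 29, 35]


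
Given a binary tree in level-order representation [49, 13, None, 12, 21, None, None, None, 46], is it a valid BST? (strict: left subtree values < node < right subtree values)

Level-order array: [49, 13, None, 12, 21, None, None, None, 46]
Validate using subtree bounds (lo, hi): at each node, require lo < value < hi,
then recurse left with hi=value and right with lo=value.
Preorder trace (stopping at first violation):
  at node 49 with bounds (-inf, +inf): OK
  at node 13 with bounds (-inf, 49): OK
  at node 12 with bounds (-inf, 13): OK
  at node 21 with bounds (13, 49): OK
  at node 46 with bounds (21, 49): OK
No violation found at any node.
Result: Valid BST


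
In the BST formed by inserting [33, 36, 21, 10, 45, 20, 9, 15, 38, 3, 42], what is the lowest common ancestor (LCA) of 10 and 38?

Tree insertion order: [33, 36, 21, 10, 45, 20, 9, 15, 38, 3, 42]
Tree (level-order array): [33, 21, 36, 10, None, None, 45, 9, 20, 38, None, 3, None, 15, None, None, 42]
In a BST, the LCA of p=10, q=38 is the first node v on the
root-to-leaf path with p <= v <= q (go left if both < v, right if both > v).
Walk from root:
  at 33: 10 <= 33 <= 38, this is the LCA
LCA = 33


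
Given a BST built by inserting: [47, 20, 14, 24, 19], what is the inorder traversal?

Tree insertion order: [47, 20, 14, 24, 19]
Tree (level-order array): [47, 20, None, 14, 24, None, 19]
Inorder traversal: [14, 19, 20, 24, 47]


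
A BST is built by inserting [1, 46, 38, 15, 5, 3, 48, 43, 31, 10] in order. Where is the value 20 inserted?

Starting tree (level order): [1, None, 46, 38, 48, 15, 43, None, None, 5, 31, None, None, 3, 10]
Insertion path: 1 -> 46 -> 38 -> 15 -> 31
Result: insert 20 as left child of 31
Final tree (level order): [1, None, 46, 38, 48, 15, 43, None, None, 5, 31, None, None, 3, 10, 20]


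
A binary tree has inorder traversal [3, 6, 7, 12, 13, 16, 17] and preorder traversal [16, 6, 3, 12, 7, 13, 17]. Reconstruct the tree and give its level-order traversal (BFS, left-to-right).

Inorder:  [3, 6, 7, 12, 13, 16, 17]
Preorder: [16, 6, 3, 12, 7, 13, 17]
Algorithm: preorder visits root first, so consume preorder in order;
for each root, split the current inorder slice at that value into
left-subtree inorder and right-subtree inorder, then recurse.
Recursive splits:
  root=16; inorder splits into left=[3, 6, 7, 12, 13], right=[17]
  root=6; inorder splits into left=[3], right=[7, 12, 13]
  root=3; inorder splits into left=[], right=[]
  root=12; inorder splits into left=[7], right=[13]
  root=7; inorder splits into left=[], right=[]
  root=13; inorder splits into left=[], right=[]
  root=17; inorder splits into left=[], right=[]
Reconstructed level-order: [16, 6, 17, 3, 12, 7, 13]


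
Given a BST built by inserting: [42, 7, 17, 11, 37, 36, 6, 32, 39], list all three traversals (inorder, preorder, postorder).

Tree insertion order: [42, 7, 17, 11, 37, 36, 6, 32, 39]
Tree (level-order array): [42, 7, None, 6, 17, None, None, 11, 37, None, None, 36, 39, 32]
Inorder (L, root, R): [6, 7, 11, 17, 32, 36, 37, 39, 42]
Preorder (root, L, R): [42, 7, 6, 17, 11, 37, 36, 32, 39]
Postorder (L, R, root): [6, 11, 32, 36, 39, 37, 17, 7, 42]


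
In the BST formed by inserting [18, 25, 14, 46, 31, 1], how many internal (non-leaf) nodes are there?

Tree built from: [18, 25, 14, 46, 31, 1]
Tree (level-order array): [18, 14, 25, 1, None, None, 46, None, None, 31]
Rule: An internal node has at least one child.
Per-node child counts:
  node 18: 2 child(ren)
  node 14: 1 child(ren)
  node 1: 0 child(ren)
  node 25: 1 child(ren)
  node 46: 1 child(ren)
  node 31: 0 child(ren)
Matching nodes: [18, 14, 25, 46]
Count of internal (non-leaf) nodes: 4


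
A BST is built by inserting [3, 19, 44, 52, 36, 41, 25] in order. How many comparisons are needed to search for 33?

Search path for 33: 3 -> 19 -> 44 -> 36 -> 25
Found: False
Comparisons: 5


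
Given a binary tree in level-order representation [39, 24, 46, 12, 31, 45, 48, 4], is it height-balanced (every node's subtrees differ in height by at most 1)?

Tree (level-order array): [39, 24, 46, 12, 31, 45, 48, 4]
Definition: a tree is height-balanced if, at every node, |h(left) - h(right)| <= 1 (empty subtree has height -1).
Bottom-up per-node check:
  node 4: h_left=-1, h_right=-1, diff=0 [OK], height=0
  node 12: h_left=0, h_right=-1, diff=1 [OK], height=1
  node 31: h_left=-1, h_right=-1, diff=0 [OK], height=0
  node 24: h_left=1, h_right=0, diff=1 [OK], height=2
  node 45: h_left=-1, h_right=-1, diff=0 [OK], height=0
  node 48: h_left=-1, h_right=-1, diff=0 [OK], height=0
  node 46: h_left=0, h_right=0, diff=0 [OK], height=1
  node 39: h_left=2, h_right=1, diff=1 [OK], height=3
All nodes satisfy the balance condition.
Result: Balanced


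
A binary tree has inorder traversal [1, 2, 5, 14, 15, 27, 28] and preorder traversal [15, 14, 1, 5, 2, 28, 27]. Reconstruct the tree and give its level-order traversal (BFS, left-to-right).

Inorder:  [1, 2, 5, 14, 15, 27, 28]
Preorder: [15, 14, 1, 5, 2, 28, 27]
Algorithm: preorder visits root first, so consume preorder in order;
for each root, split the current inorder slice at that value into
left-subtree inorder and right-subtree inorder, then recurse.
Recursive splits:
  root=15; inorder splits into left=[1, 2, 5, 14], right=[27, 28]
  root=14; inorder splits into left=[1, 2, 5], right=[]
  root=1; inorder splits into left=[], right=[2, 5]
  root=5; inorder splits into left=[2], right=[]
  root=2; inorder splits into left=[], right=[]
  root=28; inorder splits into left=[27], right=[]
  root=27; inorder splits into left=[], right=[]
Reconstructed level-order: [15, 14, 28, 1, 27, 5, 2]


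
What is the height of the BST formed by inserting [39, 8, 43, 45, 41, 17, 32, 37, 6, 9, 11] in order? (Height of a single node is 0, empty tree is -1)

Insertion order: [39, 8, 43, 45, 41, 17, 32, 37, 6, 9, 11]
Tree (level-order array): [39, 8, 43, 6, 17, 41, 45, None, None, 9, 32, None, None, None, None, None, 11, None, 37]
Compute height bottom-up (empty subtree = -1):
  height(6) = 1 + max(-1, -1) = 0
  height(11) = 1 + max(-1, -1) = 0
  height(9) = 1 + max(-1, 0) = 1
  height(37) = 1 + max(-1, -1) = 0
  height(32) = 1 + max(-1, 0) = 1
  height(17) = 1 + max(1, 1) = 2
  height(8) = 1 + max(0, 2) = 3
  height(41) = 1 + max(-1, -1) = 0
  height(45) = 1 + max(-1, -1) = 0
  height(43) = 1 + max(0, 0) = 1
  height(39) = 1 + max(3, 1) = 4
Height = 4


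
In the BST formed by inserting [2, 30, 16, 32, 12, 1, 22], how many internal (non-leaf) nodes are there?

Tree built from: [2, 30, 16, 32, 12, 1, 22]
Tree (level-order array): [2, 1, 30, None, None, 16, 32, 12, 22]
Rule: An internal node has at least one child.
Per-node child counts:
  node 2: 2 child(ren)
  node 1: 0 child(ren)
  node 30: 2 child(ren)
  node 16: 2 child(ren)
  node 12: 0 child(ren)
  node 22: 0 child(ren)
  node 32: 0 child(ren)
Matching nodes: [2, 30, 16]
Count of internal (non-leaf) nodes: 3


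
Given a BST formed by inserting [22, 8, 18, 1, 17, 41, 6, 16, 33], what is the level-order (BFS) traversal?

Tree insertion order: [22, 8, 18, 1, 17, 41, 6, 16, 33]
Tree (level-order array): [22, 8, 41, 1, 18, 33, None, None, 6, 17, None, None, None, None, None, 16]
BFS from the root, enqueuing left then right child of each popped node:
  queue [22] -> pop 22, enqueue [8, 41], visited so far: [22]
  queue [8, 41] -> pop 8, enqueue [1, 18], visited so far: [22, 8]
  queue [41, 1, 18] -> pop 41, enqueue [33], visited so far: [22, 8, 41]
  queue [1, 18, 33] -> pop 1, enqueue [6], visited so far: [22, 8, 41, 1]
  queue [18, 33, 6] -> pop 18, enqueue [17], visited so far: [22, 8, 41, 1, 18]
  queue [33, 6, 17] -> pop 33, enqueue [none], visited so far: [22, 8, 41, 1, 18, 33]
  queue [6, 17] -> pop 6, enqueue [none], visited so far: [22, 8, 41, 1, 18, 33, 6]
  queue [17] -> pop 17, enqueue [16], visited so far: [22, 8, 41, 1, 18, 33, 6, 17]
  queue [16] -> pop 16, enqueue [none], visited so far: [22, 8, 41, 1, 18, 33, 6, 17, 16]
Result: [22, 8, 41, 1, 18, 33, 6, 17, 16]


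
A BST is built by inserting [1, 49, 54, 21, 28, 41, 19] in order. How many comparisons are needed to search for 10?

Search path for 10: 1 -> 49 -> 21 -> 19
Found: False
Comparisons: 4


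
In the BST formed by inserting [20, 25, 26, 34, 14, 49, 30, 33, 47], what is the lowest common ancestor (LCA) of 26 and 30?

Tree insertion order: [20, 25, 26, 34, 14, 49, 30, 33, 47]
Tree (level-order array): [20, 14, 25, None, None, None, 26, None, 34, 30, 49, None, 33, 47]
In a BST, the LCA of p=26, q=30 is the first node v on the
root-to-leaf path with p <= v <= q (go left if both < v, right if both > v).
Walk from root:
  at 20: both 26 and 30 > 20, go right
  at 25: both 26 and 30 > 25, go right
  at 26: 26 <= 26 <= 30, this is the LCA
LCA = 26


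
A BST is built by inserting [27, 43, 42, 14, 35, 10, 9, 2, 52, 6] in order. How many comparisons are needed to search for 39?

Search path for 39: 27 -> 43 -> 42 -> 35
Found: False
Comparisons: 4


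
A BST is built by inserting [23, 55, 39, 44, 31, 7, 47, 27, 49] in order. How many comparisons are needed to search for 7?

Search path for 7: 23 -> 7
Found: True
Comparisons: 2


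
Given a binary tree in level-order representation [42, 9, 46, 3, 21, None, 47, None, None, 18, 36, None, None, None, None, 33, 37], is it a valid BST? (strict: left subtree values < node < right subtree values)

Level-order array: [42, 9, 46, 3, 21, None, 47, None, None, 18, 36, None, None, None, None, 33, 37]
Validate using subtree bounds (lo, hi): at each node, require lo < value < hi,
then recurse left with hi=value and right with lo=value.
Preorder trace (stopping at first violation):
  at node 42 with bounds (-inf, +inf): OK
  at node 9 with bounds (-inf, 42): OK
  at node 3 with bounds (-inf, 9): OK
  at node 21 with bounds (9, 42): OK
  at node 18 with bounds (9, 21): OK
  at node 36 with bounds (21, 42): OK
  at node 33 with bounds (21, 36): OK
  at node 37 with bounds (36, 42): OK
  at node 46 with bounds (42, +inf): OK
  at node 47 with bounds (46, +inf): OK
No violation found at any node.
Result: Valid BST


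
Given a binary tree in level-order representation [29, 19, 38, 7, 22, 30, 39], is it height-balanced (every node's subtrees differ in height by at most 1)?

Tree (level-order array): [29, 19, 38, 7, 22, 30, 39]
Definition: a tree is height-balanced if, at every node, |h(left) - h(right)| <= 1 (empty subtree has height -1).
Bottom-up per-node check:
  node 7: h_left=-1, h_right=-1, diff=0 [OK], height=0
  node 22: h_left=-1, h_right=-1, diff=0 [OK], height=0
  node 19: h_left=0, h_right=0, diff=0 [OK], height=1
  node 30: h_left=-1, h_right=-1, diff=0 [OK], height=0
  node 39: h_left=-1, h_right=-1, diff=0 [OK], height=0
  node 38: h_left=0, h_right=0, diff=0 [OK], height=1
  node 29: h_left=1, h_right=1, diff=0 [OK], height=2
All nodes satisfy the balance condition.
Result: Balanced


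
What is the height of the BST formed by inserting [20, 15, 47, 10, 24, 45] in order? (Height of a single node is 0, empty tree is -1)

Insertion order: [20, 15, 47, 10, 24, 45]
Tree (level-order array): [20, 15, 47, 10, None, 24, None, None, None, None, 45]
Compute height bottom-up (empty subtree = -1):
  height(10) = 1 + max(-1, -1) = 0
  height(15) = 1 + max(0, -1) = 1
  height(45) = 1 + max(-1, -1) = 0
  height(24) = 1 + max(-1, 0) = 1
  height(47) = 1 + max(1, -1) = 2
  height(20) = 1 + max(1, 2) = 3
Height = 3


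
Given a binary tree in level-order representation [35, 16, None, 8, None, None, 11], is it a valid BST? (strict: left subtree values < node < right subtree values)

Level-order array: [35, 16, None, 8, None, None, 11]
Validate using subtree bounds (lo, hi): at each node, require lo < value < hi,
then recurse left with hi=value and right with lo=value.
Preorder trace (stopping at first violation):
  at node 35 with bounds (-inf, +inf): OK
  at node 16 with bounds (-inf, 35): OK
  at node 8 with bounds (-inf, 16): OK
  at node 11 with bounds (8, 16): OK
No violation found at any node.
Result: Valid BST


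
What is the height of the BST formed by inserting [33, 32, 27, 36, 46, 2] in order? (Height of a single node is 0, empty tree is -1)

Insertion order: [33, 32, 27, 36, 46, 2]
Tree (level-order array): [33, 32, 36, 27, None, None, 46, 2]
Compute height bottom-up (empty subtree = -1):
  height(2) = 1 + max(-1, -1) = 0
  height(27) = 1 + max(0, -1) = 1
  height(32) = 1 + max(1, -1) = 2
  height(46) = 1 + max(-1, -1) = 0
  height(36) = 1 + max(-1, 0) = 1
  height(33) = 1 + max(2, 1) = 3
Height = 3


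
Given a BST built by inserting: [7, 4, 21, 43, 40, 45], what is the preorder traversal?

Tree insertion order: [7, 4, 21, 43, 40, 45]
Tree (level-order array): [7, 4, 21, None, None, None, 43, 40, 45]
Preorder traversal: [7, 4, 21, 43, 40, 45]


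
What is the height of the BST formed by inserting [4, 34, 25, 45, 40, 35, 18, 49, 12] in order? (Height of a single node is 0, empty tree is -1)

Insertion order: [4, 34, 25, 45, 40, 35, 18, 49, 12]
Tree (level-order array): [4, None, 34, 25, 45, 18, None, 40, 49, 12, None, 35]
Compute height bottom-up (empty subtree = -1):
  height(12) = 1 + max(-1, -1) = 0
  height(18) = 1 + max(0, -1) = 1
  height(25) = 1 + max(1, -1) = 2
  height(35) = 1 + max(-1, -1) = 0
  height(40) = 1 + max(0, -1) = 1
  height(49) = 1 + max(-1, -1) = 0
  height(45) = 1 + max(1, 0) = 2
  height(34) = 1 + max(2, 2) = 3
  height(4) = 1 + max(-1, 3) = 4
Height = 4


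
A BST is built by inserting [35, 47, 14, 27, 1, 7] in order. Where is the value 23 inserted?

Starting tree (level order): [35, 14, 47, 1, 27, None, None, None, 7]
Insertion path: 35 -> 14 -> 27
Result: insert 23 as left child of 27
Final tree (level order): [35, 14, 47, 1, 27, None, None, None, 7, 23]


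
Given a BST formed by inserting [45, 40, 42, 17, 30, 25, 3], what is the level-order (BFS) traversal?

Tree insertion order: [45, 40, 42, 17, 30, 25, 3]
Tree (level-order array): [45, 40, None, 17, 42, 3, 30, None, None, None, None, 25]
BFS from the root, enqueuing left then right child of each popped node:
  queue [45] -> pop 45, enqueue [40], visited so far: [45]
  queue [40] -> pop 40, enqueue [17, 42], visited so far: [45, 40]
  queue [17, 42] -> pop 17, enqueue [3, 30], visited so far: [45, 40, 17]
  queue [42, 3, 30] -> pop 42, enqueue [none], visited so far: [45, 40, 17, 42]
  queue [3, 30] -> pop 3, enqueue [none], visited so far: [45, 40, 17, 42, 3]
  queue [30] -> pop 30, enqueue [25], visited so far: [45, 40, 17, 42, 3, 30]
  queue [25] -> pop 25, enqueue [none], visited so far: [45, 40, 17, 42, 3, 30, 25]
Result: [45, 40, 17, 42, 3, 30, 25]


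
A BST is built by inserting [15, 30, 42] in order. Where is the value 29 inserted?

Starting tree (level order): [15, None, 30, None, 42]
Insertion path: 15 -> 30
Result: insert 29 as left child of 30
Final tree (level order): [15, None, 30, 29, 42]


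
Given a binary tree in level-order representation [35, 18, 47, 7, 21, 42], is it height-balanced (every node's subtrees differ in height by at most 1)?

Tree (level-order array): [35, 18, 47, 7, 21, 42]
Definition: a tree is height-balanced if, at every node, |h(left) - h(right)| <= 1 (empty subtree has height -1).
Bottom-up per-node check:
  node 7: h_left=-1, h_right=-1, diff=0 [OK], height=0
  node 21: h_left=-1, h_right=-1, diff=0 [OK], height=0
  node 18: h_left=0, h_right=0, diff=0 [OK], height=1
  node 42: h_left=-1, h_right=-1, diff=0 [OK], height=0
  node 47: h_left=0, h_right=-1, diff=1 [OK], height=1
  node 35: h_left=1, h_right=1, diff=0 [OK], height=2
All nodes satisfy the balance condition.
Result: Balanced


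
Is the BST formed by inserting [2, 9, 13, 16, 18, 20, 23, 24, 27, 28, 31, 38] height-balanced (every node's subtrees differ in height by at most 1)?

Tree (level-order array): [2, None, 9, None, 13, None, 16, None, 18, None, 20, None, 23, None, 24, None, 27, None, 28, None, 31, None, 38]
Definition: a tree is height-balanced if, at every node, |h(left) - h(right)| <= 1 (empty subtree has height -1).
Bottom-up per-node check:
  node 38: h_left=-1, h_right=-1, diff=0 [OK], height=0
  node 31: h_left=-1, h_right=0, diff=1 [OK], height=1
  node 28: h_left=-1, h_right=1, diff=2 [FAIL (|-1-1|=2 > 1)], height=2
  node 27: h_left=-1, h_right=2, diff=3 [FAIL (|-1-2|=3 > 1)], height=3
  node 24: h_left=-1, h_right=3, diff=4 [FAIL (|-1-3|=4 > 1)], height=4
  node 23: h_left=-1, h_right=4, diff=5 [FAIL (|-1-4|=5 > 1)], height=5
  node 20: h_left=-1, h_right=5, diff=6 [FAIL (|-1-5|=6 > 1)], height=6
  node 18: h_left=-1, h_right=6, diff=7 [FAIL (|-1-6|=7 > 1)], height=7
  node 16: h_left=-1, h_right=7, diff=8 [FAIL (|-1-7|=8 > 1)], height=8
  node 13: h_left=-1, h_right=8, diff=9 [FAIL (|-1-8|=9 > 1)], height=9
  node 9: h_left=-1, h_right=9, diff=10 [FAIL (|-1-9|=10 > 1)], height=10
  node 2: h_left=-1, h_right=10, diff=11 [FAIL (|-1-10|=11 > 1)], height=11
Node 28 violates the condition: |-1 - 1| = 2 > 1.
Result: Not balanced


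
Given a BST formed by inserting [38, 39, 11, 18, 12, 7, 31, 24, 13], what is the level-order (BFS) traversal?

Tree insertion order: [38, 39, 11, 18, 12, 7, 31, 24, 13]
Tree (level-order array): [38, 11, 39, 7, 18, None, None, None, None, 12, 31, None, 13, 24]
BFS from the root, enqueuing left then right child of each popped node:
  queue [38] -> pop 38, enqueue [11, 39], visited so far: [38]
  queue [11, 39] -> pop 11, enqueue [7, 18], visited so far: [38, 11]
  queue [39, 7, 18] -> pop 39, enqueue [none], visited so far: [38, 11, 39]
  queue [7, 18] -> pop 7, enqueue [none], visited so far: [38, 11, 39, 7]
  queue [18] -> pop 18, enqueue [12, 31], visited so far: [38, 11, 39, 7, 18]
  queue [12, 31] -> pop 12, enqueue [13], visited so far: [38, 11, 39, 7, 18, 12]
  queue [31, 13] -> pop 31, enqueue [24], visited so far: [38, 11, 39, 7, 18, 12, 31]
  queue [13, 24] -> pop 13, enqueue [none], visited so far: [38, 11, 39, 7, 18, 12, 31, 13]
  queue [24] -> pop 24, enqueue [none], visited so far: [38, 11, 39, 7, 18, 12, 31, 13, 24]
Result: [38, 11, 39, 7, 18, 12, 31, 13, 24]


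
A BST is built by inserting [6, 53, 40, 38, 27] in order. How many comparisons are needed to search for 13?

Search path for 13: 6 -> 53 -> 40 -> 38 -> 27
Found: False
Comparisons: 5


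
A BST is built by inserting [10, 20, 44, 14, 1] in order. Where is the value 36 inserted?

Starting tree (level order): [10, 1, 20, None, None, 14, 44]
Insertion path: 10 -> 20 -> 44
Result: insert 36 as left child of 44
Final tree (level order): [10, 1, 20, None, None, 14, 44, None, None, 36]


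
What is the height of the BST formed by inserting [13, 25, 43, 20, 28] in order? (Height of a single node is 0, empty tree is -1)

Insertion order: [13, 25, 43, 20, 28]
Tree (level-order array): [13, None, 25, 20, 43, None, None, 28]
Compute height bottom-up (empty subtree = -1):
  height(20) = 1 + max(-1, -1) = 0
  height(28) = 1 + max(-1, -1) = 0
  height(43) = 1 + max(0, -1) = 1
  height(25) = 1 + max(0, 1) = 2
  height(13) = 1 + max(-1, 2) = 3
Height = 3


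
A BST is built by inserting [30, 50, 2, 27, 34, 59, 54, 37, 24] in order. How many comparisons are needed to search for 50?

Search path for 50: 30 -> 50
Found: True
Comparisons: 2


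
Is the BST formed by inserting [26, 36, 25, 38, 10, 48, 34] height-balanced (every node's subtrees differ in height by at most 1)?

Tree (level-order array): [26, 25, 36, 10, None, 34, 38, None, None, None, None, None, 48]
Definition: a tree is height-balanced if, at every node, |h(left) - h(right)| <= 1 (empty subtree has height -1).
Bottom-up per-node check:
  node 10: h_left=-1, h_right=-1, diff=0 [OK], height=0
  node 25: h_left=0, h_right=-1, diff=1 [OK], height=1
  node 34: h_left=-1, h_right=-1, diff=0 [OK], height=0
  node 48: h_left=-1, h_right=-1, diff=0 [OK], height=0
  node 38: h_left=-1, h_right=0, diff=1 [OK], height=1
  node 36: h_left=0, h_right=1, diff=1 [OK], height=2
  node 26: h_left=1, h_right=2, diff=1 [OK], height=3
All nodes satisfy the balance condition.
Result: Balanced


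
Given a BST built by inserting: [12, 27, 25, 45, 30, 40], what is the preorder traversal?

Tree insertion order: [12, 27, 25, 45, 30, 40]
Tree (level-order array): [12, None, 27, 25, 45, None, None, 30, None, None, 40]
Preorder traversal: [12, 27, 25, 45, 30, 40]


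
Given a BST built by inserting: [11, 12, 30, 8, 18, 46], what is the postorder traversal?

Tree insertion order: [11, 12, 30, 8, 18, 46]
Tree (level-order array): [11, 8, 12, None, None, None, 30, 18, 46]
Postorder traversal: [8, 18, 46, 30, 12, 11]


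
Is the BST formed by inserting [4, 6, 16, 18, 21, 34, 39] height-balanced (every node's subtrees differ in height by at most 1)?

Tree (level-order array): [4, None, 6, None, 16, None, 18, None, 21, None, 34, None, 39]
Definition: a tree is height-balanced if, at every node, |h(left) - h(right)| <= 1 (empty subtree has height -1).
Bottom-up per-node check:
  node 39: h_left=-1, h_right=-1, diff=0 [OK], height=0
  node 34: h_left=-1, h_right=0, diff=1 [OK], height=1
  node 21: h_left=-1, h_right=1, diff=2 [FAIL (|-1-1|=2 > 1)], height=2
  node 18: h_left=-1, h_right=2, diff=3 [FAIL (|-1-2|=3 > 1)], height=3
  node 16: h_left=-1, h_right=3, diff=4 [FAIL (|-1-3|=4 > 1)], height=4
  node 6: h_left=-1, h_right=4, diff=5 [FAIL (|-1-4|=5 > 1)], height=5
  node 4: h_left=-1, h_right=5, diff=6 [FAIL (|-1-5|=6 > 1)], height=6
Node 21 violates the condition: |-1 - 1| = 2 > 1.
Result: Not balanced


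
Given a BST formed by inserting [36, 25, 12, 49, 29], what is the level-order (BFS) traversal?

Tree insertion order: [36, 25, 12, 49, 29]
Tree (level-order array): [36, 25, 49, 12, 29]
BFS from the root, enqueuing left then right child of each popped node:
  queue [36] -> pop 36, enqueue [25, 49], visited so far: [36]
  queue [25, 49] -> pop 25, enqueue [12, 29], visited so far: [36, 25]
  queue [49, 12, 29] -> pop 49, enqueue [none], visited so far: [36, 25, 49]
  queue [12, 29] -> pop 12, enqueue [none], visited so far: [36, 25, 49, 12]
  queue [29] -> pop 29, enqueue [none], visited so far: [36, 25, 49, 12, 29]
Result: [36, 25, 49, 12, 29]


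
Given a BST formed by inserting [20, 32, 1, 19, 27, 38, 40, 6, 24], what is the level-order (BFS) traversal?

Tree insertion order: [20, 32, 1, 19, 27, 38, 40, 6, 24]
Tree (level-order array): [20, 1, 32, None, 19, 27, 38, 6, None, 24, None, None, 40]
BFS from the root, enqueuing left then right child of each popped node:
  queue [20] -> pop 20, enqueue [1, 32], visited so far: [20]
  queue [1, 32] -> pop 1, enqueue [19], visited so far: [20, 1]
  queue [32, 19] -> pop 32, enqueue [27, 38], visited so far: [20, 1, 32]
  queue [19, 27, 38] -> pop 19, enqueue [6], visited so far: [20, 1, 32, 19]
  queue [27, 38, 6] -> pop 27, enqueue [24], visited so far: [20, 1, 32, 19, 27]
  queue [38, 6, 24] -> pop 38, enqueue [40], visited so far: [20, 1, 32, 19, 27, 38]
  queue [6, 24, 40] -> pop 6, enqueue [none], visited so far: [20, 1, 32, 19, 27, 38, 6]
  queue [24, 40] -> pop 24, enqueue [none], visited so far: [20, 1, 32, 19, 27, 38, 6, 24]
  queue [40] -> pop 40, enqueue [none], visited so far: [20, 1, 32, 19, 27, 38, 6, 24, 40]
Result: [20, 1, 32, 19, 27, 38, 6, 24, 40]


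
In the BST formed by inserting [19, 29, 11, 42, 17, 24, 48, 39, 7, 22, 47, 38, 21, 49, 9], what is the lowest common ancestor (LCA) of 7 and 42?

Tree insertion order: [19, 29, 11, 42, 17, 24, 48, 39, 7, 22, 47, 38, 21, 49, 9]
Tree (level-order array): [19, 11, 29, 7, 17, 24, 42, None, 9, None, None, 22, None, 39, 48, None, None, 21, None, 38, None, 47, 49]
In a BST, the LCA of p=7, q=42 is the first node v on the
root-to-leaf path with p <= v <= q (go left if both < v, right if both > v).
Walk from root:
  at 19: 7 <= 19 <= 42, this is the LCA
LCA = 19


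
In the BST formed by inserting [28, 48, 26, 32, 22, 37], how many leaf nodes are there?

Tree built from: [28, 48, 26, 32, 22, 37]
Tree (level-order array): [28, 26, 48, 22, None, 32, None, None, None, None, 37]
Rule: A leaf has 0 children.
Per-node child counts:
  node 28: 2 child(ren)
  node 26: 1 child(ren)
  node 22: 0 child(ren)
  node 48: 1 child(ren)
  node 32: 1 child(ren)
  node 37: 0 child(ren)
Matching nodes: [22, 37]
Count of leaf nodes: 2


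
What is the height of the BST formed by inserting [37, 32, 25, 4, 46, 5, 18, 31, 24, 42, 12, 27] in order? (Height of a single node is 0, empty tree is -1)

Insertion order: [37, 32, 25, 4, 46, 5, 18, 31, 24, 42, 12, 27]
Tree (level-order array): [37, 32, 46, 25, None, 42, None, 4, 31, None, None, None, 5, 27, None, None, 18, None, None, 12, 24]
Compute height bottom-up (empty subtree = -1):
  height(12) = 1 + max(-1, -1) = 0
  height(24) = 1 + max(-1, -1) = 0
  height(18) = 1 + max(0, 0) = 1
  height(5) = 1 + max(-1, 1) = 2
  height(4) = 1 + max(-1, 2) = 3
  height(27) = 1 + max(-1, -1) = 0
  height(31) = 1 + max(0, -1) = 1
  height(25) = 1 + max(3, 1) = 4
  height(32) = 1 + max(4, -1) = 5
  height(42) = 1 + max(-1, -1) = 0
  height(46) = 1 + max(0, -1) = 1
  height(37) = 1 + max(5, 1) = 6
Height = 6


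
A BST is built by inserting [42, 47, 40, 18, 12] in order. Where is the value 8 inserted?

Starting tree (level order): [42, 40, 47, 18, None, None, None, 12]
Insertion path: 42 -> 40 -> 18 -> 12
Result: insert 8 as left child of 12
Final tree (level order): [42, 40, 47, 18, None, None, None, 12, None, 8]


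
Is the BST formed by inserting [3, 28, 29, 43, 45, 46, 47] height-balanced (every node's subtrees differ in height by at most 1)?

Tree (level-order array): [3, None, 28, None, 29, None, 43, None, 45, None, 46, None, 47]
Definition: a tree is height-balanced if, at every node, |h(left) - h(right)| <= 1 (empty subtree has height -1).
Bottom-up per-node check:
  node 47: h_left=-1, h_right=-1, diff=0 [OK], height=0
  node 46: h_left=-1, h_right=0, diff=1 [OK], height=1
  node 45: h_left=-1, h_right=1, diff=2 [FAIL (|-1-1|=2 > 1)], height=2
  node 43: h_left=-1, h_right=2, diff=3 [FAIL (|-1-2|=3 > 1)], height=3
  node 29: h_left=-1, h_right=3, diff=4 [FAIL (|-1-3|=4 > 1)], height=4
  node 28: h_left=-1, h_right=4, diff=5 [FAIL (|-1-4|=5 > 1)], height=5
  node 3: h_left=-1, h_right=5, diff=6 [FAIL (|-1-5|=6 > 1)], height=6
Node 45 violates the condition: |-1 - 1| = 2 > 1.
Result: Not balanced


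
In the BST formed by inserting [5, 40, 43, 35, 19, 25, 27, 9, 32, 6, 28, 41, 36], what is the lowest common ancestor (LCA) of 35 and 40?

Tree insertion order: [5, 40, 43, 35, 19, 25, 27, 9, 32, 6, 28, 41, 36]
Tree (level-order array): [5, None, 40, 35, 43, 19, 36, 41, None, 9, 25, None, None, None, None, 6, None, None, 27, None, None, None, 32, 28]
In a BST, the LCA of p=35, q=40 is the first node v on the
root-to-leaf path with p <= v <= q (go left if both < v, right if both > v).
Walk from root:
  at 5: both 35 and 40 > 5, go right
  at 40: 35 <= 40 <= 40, this is the LCA
LCA = 40


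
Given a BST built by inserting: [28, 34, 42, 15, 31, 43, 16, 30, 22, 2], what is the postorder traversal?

Tree insertion order: [28, 34, 42, 15, 31, 43, 16, 30, 22, 2]
Tree (level-order array): [28, 15, 34, 2, 16, 31, 42, None, None, None, 22, 30, None, None, 43]
Postorder traversal: [2, 22, 16, 15, 30, 31, 43, 42, 34, 28]


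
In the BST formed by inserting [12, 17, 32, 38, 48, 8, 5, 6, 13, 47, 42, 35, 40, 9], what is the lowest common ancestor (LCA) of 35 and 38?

Tree insertion order: [12, 17, 32, 38, 48, 8, 5, 6, 13, 47, 42, 35, 40, 9]
Tree (level-order array): [12, 8, 17, 5, 9, 13, 32, None, 6, None, None, None, None, None, 38, None, None, 35, 48, None, None, 47, None, 42, None, 40]
In a BST, the LCA of p=35, q=38 is the first node v on the
root-to-leaf path with p <= v <= q (go left if both < v, right if both > v).
Walk from root:
  at 12: both 35 and 38 > 12, go right
  at 17: both 35 and 38 > 17, go right
  at 32: both 35 and 38 > 32, go right
  at 38: 35 <= 38 <= 38, this is the LCA
LCA = 38


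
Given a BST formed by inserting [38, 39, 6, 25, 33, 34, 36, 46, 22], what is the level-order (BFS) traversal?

Tree insertion order: [38, 39, 6, 25, 33, 34, 36, 46, 22]
Tree (level-order array): [38, 6, 39, None, 25, None, 46, 22, 33, None, None, None, None, None, 34, None, 36]
BFS from the root, enqueuing left then right child of each popped node:
  queue [38] -> pop 38, enqueue [6, 39], visited so far: [38]
  queue [6, 39] -> pop 6, enqueue [25], visited so far: [38, 6]
  queue [39, 25] -> pop 39, enqueue [46], visited so far: [38, 6, 39]
  queue [25, 46] -> pop 25, enqueue [22, 33], visited so far: [38, 6, 39, 25]
  queue [46, 22, 33] -> pop 46, enqueue [none], visited so far: [38, 6, 39, 25, 46]
  queue [22, 33] -> pop 22, enqueue [none], visited so far: [38, 6, 39, 25, 46, 22]
  queue [33] -> pop 33, enqueue [34], visited so far: [38, 6, 39, 25, 46, 22, 33]
  queue [34] -> pop 34, enqueue [36], visited so far: [38, 6, 39, 25, 46, 22, 33, 34]
  queue [36] -> pop 36, enqueue [none], visited so far: [38, 6, 39, 25, 46, 22, 33, 34, 36]
Result: [38, 6, 39, 25, 46, 22, 33, 34, 36]
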